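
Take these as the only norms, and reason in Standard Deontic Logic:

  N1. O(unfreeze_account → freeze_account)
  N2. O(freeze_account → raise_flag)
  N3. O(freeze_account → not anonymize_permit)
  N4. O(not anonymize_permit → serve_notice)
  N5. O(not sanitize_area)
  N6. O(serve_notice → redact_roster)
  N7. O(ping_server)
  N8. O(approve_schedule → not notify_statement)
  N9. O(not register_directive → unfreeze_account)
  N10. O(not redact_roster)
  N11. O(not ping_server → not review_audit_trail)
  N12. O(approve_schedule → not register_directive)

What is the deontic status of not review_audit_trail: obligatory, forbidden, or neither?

Premise 11 is O(not ping_server → not review_audit_trail), but O(not ping_server) is not derivable from the premises, so it does not yield O(not review_audit_trail).
No premise or chain of K-axiom applications forces O(not review_audit_trail), and none forces O(review_audit_trail). So not review_audit_trail is neither obligatory nor forbidden under these norms.

Neither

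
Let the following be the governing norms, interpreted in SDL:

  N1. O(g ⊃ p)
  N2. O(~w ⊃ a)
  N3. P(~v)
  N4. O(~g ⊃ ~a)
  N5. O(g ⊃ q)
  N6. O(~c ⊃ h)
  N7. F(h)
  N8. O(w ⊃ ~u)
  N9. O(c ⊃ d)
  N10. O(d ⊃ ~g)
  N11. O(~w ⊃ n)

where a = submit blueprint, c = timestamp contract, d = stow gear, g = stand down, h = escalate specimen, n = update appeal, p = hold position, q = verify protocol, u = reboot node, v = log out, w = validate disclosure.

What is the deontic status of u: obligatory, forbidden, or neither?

F(h) at premise 7 means O(~h).
Premise 6 is O(~c ⊃ h); contrapositively O(~h ⊃ c). Since O(~h) holds, K gives O(c).
Premise 9 is O(c ⊃ d); since O(c), deontic closure gives O(d).
Premise 10 is O(d ⊃ ~g); since O(d), deontic closure gives O(~g).
Premise 4 is O(~g ⊃ ~a); since O(~g), deontic closure gives O(~a).
The contrapositive of premise 2 (O(~w ⊃ a)) is O(~a ⊃ w), and O(~a) is already established, so O(w).
Applying K to premise 8 (O(w ⊃ ~u)) and O(w) yields O(~u).
Premises 1, 3, 5, 11 do not contribute to this derivation.
Thus O(~u), which is F(u): u is forbidden.

Forbidden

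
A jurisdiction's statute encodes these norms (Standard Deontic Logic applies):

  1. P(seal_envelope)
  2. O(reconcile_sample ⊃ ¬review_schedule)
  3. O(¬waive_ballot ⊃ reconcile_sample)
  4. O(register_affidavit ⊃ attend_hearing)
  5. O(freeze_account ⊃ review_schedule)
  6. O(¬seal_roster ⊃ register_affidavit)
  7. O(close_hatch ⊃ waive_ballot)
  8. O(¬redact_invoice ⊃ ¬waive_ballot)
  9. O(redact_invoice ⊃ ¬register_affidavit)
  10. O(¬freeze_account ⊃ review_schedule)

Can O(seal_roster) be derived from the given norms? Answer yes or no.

Premises 10 and 5 are O(¬freeze_account ⊃ review_schedule) and O(freeze_account ⊃ review_schedule); every ideal world satisfies ¬freeze_account or freeze_account, so in either case review_schedule holds — hence O(review_schedule).
Premise 2, O(reconcile_sample ⊃ ¬review_schedule), contraposes to O(review_schedule ⊃ ¬reconcile_sample); with O(review_schedule) we get O(¬reconcile_sample).
Premise 3, O(¬waive_ballot ⊃ reconcile_sample), contraposes to O(¬reconcile_sample ⊃ waive_ballot); with O(¬reconcile_sample) we get O(waive_ballot).
Premise 8, O(¬redact_invoice ⊃ ¬waive_ballot), contraposes to O(waive_ballot ⊃ redact_invoice); with O(waive_ballot) we get O(redact_invoice).
From O(redact_invoice) and premise 9, O(redact_invoice ⊃ ¬register_affidavit), we obtain O(¬register_affidavit).
Premise 6, O(¬seal_roster ⊃ register_affidavit), contraposes to O(¬register_affidavit ⊃ seal_roster); with O(¬register_affidavit) we get O(seal_roster).
Premises 1, 4, 7 do not contribute to this derivation.
So O(seal_roster) follows.

Yes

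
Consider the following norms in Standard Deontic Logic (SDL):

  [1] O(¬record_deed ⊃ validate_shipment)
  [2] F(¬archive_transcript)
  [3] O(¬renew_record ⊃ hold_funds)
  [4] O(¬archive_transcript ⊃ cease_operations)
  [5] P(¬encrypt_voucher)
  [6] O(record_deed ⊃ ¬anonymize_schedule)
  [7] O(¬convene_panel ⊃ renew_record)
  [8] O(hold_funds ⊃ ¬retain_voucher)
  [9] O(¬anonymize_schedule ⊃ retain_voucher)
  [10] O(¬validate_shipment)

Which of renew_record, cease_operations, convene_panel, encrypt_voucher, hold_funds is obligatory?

Premise 10 gives O(¬validate_shipment).
Premise 1, O(¬record_deed ⊃ validate_shipment), contraposes to O(¬validate_shipment ⊃ record_deed); with O(¬validate_shipment) we get O(record_deed).
Premise 6 is O(record_deed ⊃ ¬anonymize_schedule); since O(record_deed), deontic closure gives O(¬anonymize_schedule).
With premise 9, O(¬anonymize_schedule ⊃ retain_voucher), the K-axiom yields O(retain_voucher).
The contrapositive of premise 8 (O(hold_funds ⊃ ¬retain_voucher)) is O(retain_voucher ⊃ ¬hold_funds), and O(retain_voucher) is already established, so O(¬hold_funds).
The contrapositive of premise 3 (O(¬renew_record ⊃ hold_funds)) is O(¬hold_funds ⊃ renew_record), and O(¬hold_funds) is already established, so O(renew_record).
So O(renew_record) holds — renew_record is obligatory. None of the other listed options is made obligatory by any chain of premises.

renew_record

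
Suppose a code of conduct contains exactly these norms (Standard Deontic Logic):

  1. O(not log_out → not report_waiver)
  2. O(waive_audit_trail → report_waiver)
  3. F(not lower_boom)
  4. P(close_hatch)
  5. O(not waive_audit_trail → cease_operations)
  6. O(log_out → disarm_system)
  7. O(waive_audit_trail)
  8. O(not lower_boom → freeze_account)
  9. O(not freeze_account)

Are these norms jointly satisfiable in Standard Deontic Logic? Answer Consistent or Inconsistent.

Premise 8 is O(not lower_boom → freeze_account), but O(not lower_boom) is not derivable from the premises, so it does not yield O(freeze_account).
So O(freeze_account) is not derivable, and the apparent clash with O(not freeze_account) does not arise.
A world satisfying every obligation exists (e.g. cease_operations=false, close_hatch=false, disarm_system=true, freeze_account=false, log_out=true, lower_boom=true, report_waiver=true, waive_audit_trail=true); no atom is both obligatory and forbidden, so the set is consistent.

Consistent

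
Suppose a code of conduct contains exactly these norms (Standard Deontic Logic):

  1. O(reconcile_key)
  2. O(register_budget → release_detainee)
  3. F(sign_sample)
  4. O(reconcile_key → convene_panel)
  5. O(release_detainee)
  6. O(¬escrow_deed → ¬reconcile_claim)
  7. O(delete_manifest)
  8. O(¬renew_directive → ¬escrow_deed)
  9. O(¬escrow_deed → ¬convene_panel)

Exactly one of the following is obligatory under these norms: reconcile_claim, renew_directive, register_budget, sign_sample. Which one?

renew_directive

Premise 1 gives O(reconcile_key).
From O(reconcile_key) and premise 4, O(reconcile_key → convene_panel), we obtain O(convene_panel).
Premise 9, O(¬escrow_deed → ¬convene_panel), contraposes to O(convene_panel → escrow_deed); with O(convene_panel) we get O(escrow_deed).
Premise 8, O(¬renew_directive → ¬escrow_deed), contraposes to O(escrow_deed → renew_directive); with O(escrow_deed) we get O(renew_directive).
So O(renew_directive) holds — renew_directive is obligatory. None of the other listed options is made obligatory by any chain of premises.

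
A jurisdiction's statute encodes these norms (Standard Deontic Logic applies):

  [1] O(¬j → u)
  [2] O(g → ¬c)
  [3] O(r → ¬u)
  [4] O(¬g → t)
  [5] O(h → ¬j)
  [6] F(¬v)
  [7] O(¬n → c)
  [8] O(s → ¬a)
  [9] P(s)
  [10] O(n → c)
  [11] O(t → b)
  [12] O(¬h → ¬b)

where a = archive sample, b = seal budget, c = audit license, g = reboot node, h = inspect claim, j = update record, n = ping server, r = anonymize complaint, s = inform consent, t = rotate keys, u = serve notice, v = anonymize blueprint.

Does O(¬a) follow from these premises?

Premise 8 is O(s → ¬a), but O(s) is not derivable from the premises (the permission P(s) asserts only ¬O(¬s), not O(s)), so it does not yield O(¬a).
No other premise forces O(¬a). An ideal world satisfying every premise can still have ¬a false, so O(¬a) is not derivable.

No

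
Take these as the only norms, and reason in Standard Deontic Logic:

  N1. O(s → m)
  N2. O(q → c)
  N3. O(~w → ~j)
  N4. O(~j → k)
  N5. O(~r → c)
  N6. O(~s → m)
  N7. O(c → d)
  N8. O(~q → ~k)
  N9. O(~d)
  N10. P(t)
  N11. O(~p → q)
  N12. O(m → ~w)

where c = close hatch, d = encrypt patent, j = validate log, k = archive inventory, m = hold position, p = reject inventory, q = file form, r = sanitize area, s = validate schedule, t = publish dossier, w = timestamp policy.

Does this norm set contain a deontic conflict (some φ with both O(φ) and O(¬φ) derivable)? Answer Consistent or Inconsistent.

Inconsistent

Premises 6 and 1 cover both cases: O(~s → m) and O(s → m). Since ~s ∨ s is a tautology, O(m) follows.
Applying K to premise 12 (O(m → ~w)) and O(m) yields O(~w).
Applying K to premise 3 (O(~w → ~j)) and O(~w) yields O(~j).
With premise 4, O(~j → k), the K-axiom yields O(k).
Premise 8, O(~q → ~k), contraposes to O(k → q); with O(k) we get O(q).
From O(q) and premise 2, O(q → c), we obtain O(c).
Applying K to premise 7 (O(c → d)) and O(c) yields O(d).
Yet premise 9 states O(~d).
We now have both O(d) and O(~d) — d is simultaneously obligatory and forbidden, violating the D-axiom.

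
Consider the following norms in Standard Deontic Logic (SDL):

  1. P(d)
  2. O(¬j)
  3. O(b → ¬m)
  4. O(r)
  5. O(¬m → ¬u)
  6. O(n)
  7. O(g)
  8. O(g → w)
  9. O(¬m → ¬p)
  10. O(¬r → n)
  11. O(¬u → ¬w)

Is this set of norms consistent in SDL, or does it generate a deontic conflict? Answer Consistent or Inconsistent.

Consistent

Premise 10 is O(¬r → n); even if O(n) held, inferring O(¬r) would be affirming the consequent — invalid.
So O(¬r) is not derivable, and the apparent clash with O(r) does not arise.
A world satisfying every obligation exists (e.g. b=false, d=false, g=true, j=false, m=true, n=true, p=false, r=true, u=true, w=true); no atom is both obligatory and forbidden, so the set is consistent.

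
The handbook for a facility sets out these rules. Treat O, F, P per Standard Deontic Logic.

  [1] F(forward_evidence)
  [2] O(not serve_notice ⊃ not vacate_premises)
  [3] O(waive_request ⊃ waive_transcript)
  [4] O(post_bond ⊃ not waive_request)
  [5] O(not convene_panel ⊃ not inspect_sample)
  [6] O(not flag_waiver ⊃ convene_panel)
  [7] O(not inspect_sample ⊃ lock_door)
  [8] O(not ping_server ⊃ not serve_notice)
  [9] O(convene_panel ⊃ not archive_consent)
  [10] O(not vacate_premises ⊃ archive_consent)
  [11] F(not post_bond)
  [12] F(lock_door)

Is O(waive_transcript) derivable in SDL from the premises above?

No

Premise 3 is O(waive_request ⊃ waive_transcript), but O(waive_request) is not derivable from the premises, so it does not yield O(waive_transcript).
No other premise forces O(waive_transcript). An ideal world satisfying every premise can still have waive_transcript false, so O(waive_transcript) is not derivable.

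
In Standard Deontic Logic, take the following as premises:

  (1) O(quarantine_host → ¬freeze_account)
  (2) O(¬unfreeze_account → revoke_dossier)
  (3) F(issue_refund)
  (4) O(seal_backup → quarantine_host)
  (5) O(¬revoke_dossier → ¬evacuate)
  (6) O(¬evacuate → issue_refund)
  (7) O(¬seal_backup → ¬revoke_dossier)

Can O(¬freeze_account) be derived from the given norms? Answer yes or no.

Premise 3 is F(issue_refund), i.e. O(¬issue_refund).
Premise 6 is O(¬evacuate → issue_refund); contrapositively O(¬issue_refund → evacuate). Since O(¬issue_refund) holds, K gives O(evacuate).
Premise 5 is O(¬revoke_dossier → ¬evacuate); contrapositively O(evacuate → revoke_dossier). Since O(evacuate) holds, K gives O(revoke_dossier).
Premise 7, O(¬seal_backup → ¬revoke_dossier), contraposes to O(revoke_dossier → seal_backup); with O(revoke_dossier) we get O(seal_backup).
From O(seal_backup) and premise 4, O(seal_backup → quarantine_host), we obtain O(quarantine_host).
Premise 1 is O(quarantine_host → ¬freeze_account); since O(quarantine_host), deontic closure gives O(¬freeze_account).
Premise 2 does not contribute to this derivation.
So O(¬freeze_account) follows.

Yes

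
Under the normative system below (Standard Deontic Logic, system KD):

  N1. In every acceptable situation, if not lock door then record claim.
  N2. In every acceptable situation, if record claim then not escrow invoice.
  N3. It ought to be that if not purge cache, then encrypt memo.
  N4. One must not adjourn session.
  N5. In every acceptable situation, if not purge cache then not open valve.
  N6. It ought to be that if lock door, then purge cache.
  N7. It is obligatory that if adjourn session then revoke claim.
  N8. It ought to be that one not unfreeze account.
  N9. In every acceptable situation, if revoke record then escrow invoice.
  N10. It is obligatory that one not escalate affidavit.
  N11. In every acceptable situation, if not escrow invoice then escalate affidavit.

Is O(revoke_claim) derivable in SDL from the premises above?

No

Premise 7 is O(adjourn_session → revoke_claim), but O(adjourn_session) is not derivable from the premises, so it does not yield O(revoke_claim).
No other premise forces O(revoke_claim). An ideal world satisfying every premise can still have revoke_claim false, so O(revoke_claim) is not derivable.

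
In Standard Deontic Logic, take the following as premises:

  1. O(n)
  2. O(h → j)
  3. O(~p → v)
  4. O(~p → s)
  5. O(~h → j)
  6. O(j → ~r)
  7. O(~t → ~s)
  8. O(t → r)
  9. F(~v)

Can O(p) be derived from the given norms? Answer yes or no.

Yes

Premises 2 and 5 cover both cases: O(h → j) and O(~h → j). Since h ∨ ~h is a tautology, O(j) follows.
With premise 6, O(j → ~r), the K-axiom yields O(~r).
The contrapositive of premise 8 (O(t → r)) is O(~r → ~t), and O(~r) is already established, so O(~t).
Premise 7 is O(~t → ~s); since O(~t), deontic closure gives O(~s).
Premise 4 is O(~p → s); contrapositively O(~s → p). Since O(~s) holds, K gives O(p).
Premises 1, 3, 9 do not contribute to this derivation.
So O(p) follows.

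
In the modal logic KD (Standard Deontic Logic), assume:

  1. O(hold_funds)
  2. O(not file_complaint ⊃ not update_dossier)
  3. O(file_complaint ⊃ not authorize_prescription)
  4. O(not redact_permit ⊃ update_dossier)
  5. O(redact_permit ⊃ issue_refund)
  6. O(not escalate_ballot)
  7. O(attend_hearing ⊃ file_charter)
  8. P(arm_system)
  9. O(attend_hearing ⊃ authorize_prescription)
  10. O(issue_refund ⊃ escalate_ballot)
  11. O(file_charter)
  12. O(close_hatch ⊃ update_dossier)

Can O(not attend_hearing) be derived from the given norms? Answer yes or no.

Yes

From premise 6 we have O(not escalate_ballot).
Premise 10 is O(issue_refund ⊃ escalate_ballot); contrapositively O(not escalate_ballot ⊃ not issue_refund). Since O(not escalate_ballot) holds, K gives O(not issue_refund).
Premise 5 is O(redact_permit ⊃ issue_refund); contrapositively O(not issue_refund ⊃ not redact_permit). Since O(not issue_refund) holds, K gives O(not redact_permit).
From O(not redact_permit) and premise 4, O(not redact_permit ⊃ update_dossier), we obtain O(update_dossier).
The contrapositive of premise 2 (O(not file_complaint ⊃ not update_dossier)) is O(update_dossier ⊃ file_complaint), and O(update_dossier) is already established, so O(file_complaint).
With premise 3, O(file_complaint ⊃ not authorize_prescription), the K-axiom yields O(not authorize_prescription).
Premise 9, O(attend_hearing ⊃ authorize_prescription), contraposes to O(not authorize_prescription ⊃ not attend_hearing); with O(not authorize_prescription) we get O(not attend_hearing).
Premises 1, 7, 8, 11, 12 do not contribute to this derivation.
So O(not attend_hearing) follows.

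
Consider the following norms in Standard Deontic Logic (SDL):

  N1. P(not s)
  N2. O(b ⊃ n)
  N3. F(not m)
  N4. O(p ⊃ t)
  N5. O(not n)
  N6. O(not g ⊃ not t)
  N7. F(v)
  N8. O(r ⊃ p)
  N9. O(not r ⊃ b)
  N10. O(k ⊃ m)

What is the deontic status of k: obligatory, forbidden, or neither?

Neither

Premise 10 is O(k ⊃ m); even if O(m) held, inferring O(k) would be affirming the consequent — invalid.
No premise or chain of K-axiom applications forces O(k), and none forces O(not k). So k is neither obligatory nor forbidden under these norms.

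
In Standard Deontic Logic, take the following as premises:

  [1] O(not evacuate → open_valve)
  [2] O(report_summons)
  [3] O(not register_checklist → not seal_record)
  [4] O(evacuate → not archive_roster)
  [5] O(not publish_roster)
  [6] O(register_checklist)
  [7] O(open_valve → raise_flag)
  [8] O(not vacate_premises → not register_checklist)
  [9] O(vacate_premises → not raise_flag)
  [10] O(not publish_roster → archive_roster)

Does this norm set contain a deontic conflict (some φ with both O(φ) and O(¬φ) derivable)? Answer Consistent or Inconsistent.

From premise 6 we have O(register_checklist).
The contrapositive of premise 8 (O(not vacate_premises → not register_checklist)) is O(register_checklist → vacate_premises), and O(register_checklist) is already established, so O(vacate_premises).
With premise 9, O(vacate_premises → not raise_flag), the K-axiom yields O(not raise_flag).
Premise 7 is O(open_valve → raise_flag); contrapositively O(not raise_flag → not open_valve). Since O(not raise_flag) holds, K gives O(not open_valve).
Premise 1, O(not evacuate → open_valve), contraposes to O(not open_valve → evacuate); with O(not open_valve) we get O(evacuate).
Applying K to premise 4 (O(evacuate → not archive_roster)) and O(evacuate) yields O(not archive_roster).
Premise 10 is O(not publish_roster → archive_roster); contrapositively O(not archive_roster → publish_roster). Since O(not archive_roster) holds, K gives O(publish_roster).
However, premise 5 gives O(not publish_roster).
We now have both O(publish_roster) and O(not publish_roster) — publish_roster is simultaneously obligatory and forbidden, violating the D-axiom.

Inconsistent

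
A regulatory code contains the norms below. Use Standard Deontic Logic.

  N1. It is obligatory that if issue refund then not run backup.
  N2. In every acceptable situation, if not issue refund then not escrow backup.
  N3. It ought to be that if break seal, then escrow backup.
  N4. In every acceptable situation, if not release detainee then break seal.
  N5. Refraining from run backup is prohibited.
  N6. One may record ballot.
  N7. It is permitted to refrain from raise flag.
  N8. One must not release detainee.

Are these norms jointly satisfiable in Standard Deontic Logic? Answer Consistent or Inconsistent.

F(¬run_backup) at premise 5 means O(run_backup).
Premise 1, O(issue_refund → ¬run_backup), contraposes to O(run_backup → ¬issue_refund); with O(run_backup) we get O(¬issue_refund).
Premise 2 is O(¬issue_refund → ¬escrow_backup); since O(¬issue_refund), deontic closure gives O(¬escrow_backup).
Premise 3 is O(break_seal → escrow_backup); contrapositively O(¬escrow_backup → ¬break_seal). Since O(¬escrow_backup) holds, K gives O(¬break_seal).
Premise 4, O(¬release_detainee → break_seal), contraposes to O(¬break_seal → release_detainee); with O(¬break_seal) we get O(release_detainee).
However, F(release_detainee) at premise 8 amounts to O(¬release_detainee).
We now have both O(release_detainee) and O(¬release_detainee) — release_detainee is simultaneously obligatory and forbidden, violating the D-axiom.

Inconsistent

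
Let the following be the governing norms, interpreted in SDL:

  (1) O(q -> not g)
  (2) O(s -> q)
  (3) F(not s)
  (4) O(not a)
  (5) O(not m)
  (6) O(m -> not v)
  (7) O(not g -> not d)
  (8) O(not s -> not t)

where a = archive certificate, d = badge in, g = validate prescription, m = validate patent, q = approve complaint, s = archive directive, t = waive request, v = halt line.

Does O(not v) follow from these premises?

No

Premise 6 is O(m -> not v), but O(m) is not derivable from the premises, so it does not yield O(not v).
No other premise forces O(not v). An ideal world satisfying every premise can still have not v false, so O(not v) is not derivable.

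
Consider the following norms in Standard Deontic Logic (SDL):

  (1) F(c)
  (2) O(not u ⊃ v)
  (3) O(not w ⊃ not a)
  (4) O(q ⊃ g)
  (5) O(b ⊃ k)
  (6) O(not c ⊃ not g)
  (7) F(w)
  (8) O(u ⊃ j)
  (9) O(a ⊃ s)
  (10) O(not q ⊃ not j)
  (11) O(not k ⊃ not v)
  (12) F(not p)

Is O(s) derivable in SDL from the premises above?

Premise 9 is O(a ⊃ s), but O(a) is not derivable from the premises, so it does not yield O(s).
No other premise forces O(s). An ideal world satisfying every premise can still have s false, so O(s) is not derivable.

No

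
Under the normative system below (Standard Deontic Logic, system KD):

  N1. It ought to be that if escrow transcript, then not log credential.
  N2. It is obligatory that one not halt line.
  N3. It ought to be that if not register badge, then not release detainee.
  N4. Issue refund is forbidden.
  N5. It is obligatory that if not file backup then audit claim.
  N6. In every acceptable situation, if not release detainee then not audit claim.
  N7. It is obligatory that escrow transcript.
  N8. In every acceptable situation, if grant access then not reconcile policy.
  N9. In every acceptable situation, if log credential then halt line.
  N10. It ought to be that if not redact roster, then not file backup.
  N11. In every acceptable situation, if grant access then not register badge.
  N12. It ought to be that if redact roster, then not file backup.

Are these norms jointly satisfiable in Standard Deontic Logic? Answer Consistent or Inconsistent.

Consistent

Premise 9 is O(log_credential → halt_line), but O(log_credential) is not derivable from the premises, so it does not yield O(halt_line).
So O(halt_line) is not derivable, and the apparent clash with O(¬halt_line) does not arise.
A world satisfying every obligation exists (e.g. audit_claim=true, escrow_transcript=true, file_backup=false, grant_access=false, halt_line=false, issue_refund=false, log_credential=false, reconcile_policy=false, redact_roster=false, register_badge=true, release_detainee=true); no atom is both obligatory and forbidden, so the set is consistent.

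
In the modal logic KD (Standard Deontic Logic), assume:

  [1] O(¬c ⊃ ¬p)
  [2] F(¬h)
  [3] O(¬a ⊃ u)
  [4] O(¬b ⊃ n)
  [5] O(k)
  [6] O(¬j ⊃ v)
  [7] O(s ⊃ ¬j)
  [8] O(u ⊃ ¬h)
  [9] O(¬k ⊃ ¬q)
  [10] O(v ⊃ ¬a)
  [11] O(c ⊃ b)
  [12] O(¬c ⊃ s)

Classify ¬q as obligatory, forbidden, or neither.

Premise 9 is O(¬k ⊃ ¬q), but O(¬k) is not derivable from the premises, so it does not yield O(¬q).
No premise or chain of K-axiom applications forces O(¬q), and none forces O(q). So ¬q is neither obligatory nor forbidden under these norms.

Neither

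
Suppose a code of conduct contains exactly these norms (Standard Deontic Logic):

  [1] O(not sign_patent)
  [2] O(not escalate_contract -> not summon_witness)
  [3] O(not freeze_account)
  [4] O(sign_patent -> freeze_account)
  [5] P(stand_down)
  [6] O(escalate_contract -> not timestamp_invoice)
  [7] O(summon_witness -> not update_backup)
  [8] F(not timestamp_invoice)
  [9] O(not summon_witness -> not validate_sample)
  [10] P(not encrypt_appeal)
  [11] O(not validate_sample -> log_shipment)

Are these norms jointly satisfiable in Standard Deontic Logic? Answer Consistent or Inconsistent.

Premise 4 is O(sign_patent -> freeze_account), but O(sign_patent) is not derivable from the premises, so it does not yield O(freeze_account).
So O(freeze_account) is not derivable, and the apparent clash with O(not freeze_account) does not arise.
A world satisfying every obligation exists (e.g. encrypt_appeal=false, escalate_contract=false, freeze_account=false, log_shipment=true, sign_patent=false, stand_down=false, summon_witness=false, timestamp_invoice=true, update_backup=false, validate_sample=false); no atom is both obligatory and forbidden, so the set is consistent.

Consistent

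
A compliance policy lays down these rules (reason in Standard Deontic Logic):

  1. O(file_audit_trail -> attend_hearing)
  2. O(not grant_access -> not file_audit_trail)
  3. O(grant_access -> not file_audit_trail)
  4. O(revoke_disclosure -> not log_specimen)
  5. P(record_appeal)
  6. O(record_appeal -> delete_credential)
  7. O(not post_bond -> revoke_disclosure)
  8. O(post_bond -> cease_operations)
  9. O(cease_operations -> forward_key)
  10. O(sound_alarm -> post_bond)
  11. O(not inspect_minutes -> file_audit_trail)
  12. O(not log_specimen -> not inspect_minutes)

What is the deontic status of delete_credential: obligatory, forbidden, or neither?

Premise 6 is O(record_appeal -> delete_credential), but O(record_appeal) is not derivable from the premises (the permission P(record_appeal) asserts only not O(not record_appeal), not O(record_appeal)), so it does not yield O(delete_credential).
No premise or chain of K-axiom applications forces O(delete_credential), and none forces O(not delete_credential). So delete_credential is neither obligatory nor forbidden under these norms.

Neither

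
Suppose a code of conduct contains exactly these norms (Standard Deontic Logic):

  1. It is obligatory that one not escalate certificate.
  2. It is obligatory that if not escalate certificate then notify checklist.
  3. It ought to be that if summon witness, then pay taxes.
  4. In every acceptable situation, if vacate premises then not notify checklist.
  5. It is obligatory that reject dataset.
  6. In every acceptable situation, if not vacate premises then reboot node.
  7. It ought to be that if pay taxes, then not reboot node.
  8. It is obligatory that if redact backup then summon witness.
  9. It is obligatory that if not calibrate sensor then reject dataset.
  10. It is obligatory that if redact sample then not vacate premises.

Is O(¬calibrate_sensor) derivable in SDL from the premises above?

Premise 9 is O(¬calibrate_sensor → reject_dataset); even if O(reject_dataset) held, inferring O(¬calibrate_sensor) would be affirming the consequent — invalid.
No other premise forces O(¬calibrate_sensor). An ideal world satisfying every premise can still have ¬calibrate_sensor false, so O(¬calibrate_sensor) is not derivable.

No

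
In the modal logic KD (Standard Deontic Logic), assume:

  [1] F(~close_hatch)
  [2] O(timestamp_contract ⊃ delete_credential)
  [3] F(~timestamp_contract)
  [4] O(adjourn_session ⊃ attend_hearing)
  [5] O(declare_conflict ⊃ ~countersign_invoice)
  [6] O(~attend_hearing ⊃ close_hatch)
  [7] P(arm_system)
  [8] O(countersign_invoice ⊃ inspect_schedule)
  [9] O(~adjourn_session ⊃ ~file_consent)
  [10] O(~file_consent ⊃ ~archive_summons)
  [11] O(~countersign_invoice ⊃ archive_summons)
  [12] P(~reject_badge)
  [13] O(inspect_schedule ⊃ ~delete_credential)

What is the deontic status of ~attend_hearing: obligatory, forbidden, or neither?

Forbidden

Premise 3, F(~timestamp_contract), is equivalent to O(timestamp_contract).
Premise 2 is O(timestamp_contract ⊃ delete_credential); since O(timestamp_contract), deontic closure gives O(delete_credential).
The contrapositive of premise 13 (O(inspect_schedule ⊃ ~delete_credential)) is O(delete_credential ⊃ ~inspect_schedule), and O(delete_credential) is already established, so O(~inspect_schedule).
Premise 8 is O(countersign_invoice ⊃ inspect_schedule); contrapositively O(~inspect_schedule ⊃ ~countersign_invoice). Since O(~inspect_schedule) holds, K gives O(~countersign_invoice).
Premise 11 is O(~countersign_invoice ⊃ archive_summons); since O(~countersign_invoice), deontic closure gives O(archive_summons).
The contrapositive of premise 10 (O(~file_consent ⊃ ~archive_summons)) is O(archive_summons ⊃ file_consent), and O(archive_summons) is already established, so O(file_consent).
The contrapositive of premise 9 (O(~adjourn_session ⊃ ~file_consent)) is O(file_consent ⊃ adjourn_session), and O(file_consent) is already established, so O(adjourn_session).
Applying K to premise 4 (O(adjourn_session ⊃ attend_hearing)) and O(adjourn_session) yields O(attend_hearing).
Premises 1, 5, 6, 7, 12 do not contribute to this derivation.
Thus O(attend_hearing), which is F(~attend_hearing): ~attend_hearing is forbidden.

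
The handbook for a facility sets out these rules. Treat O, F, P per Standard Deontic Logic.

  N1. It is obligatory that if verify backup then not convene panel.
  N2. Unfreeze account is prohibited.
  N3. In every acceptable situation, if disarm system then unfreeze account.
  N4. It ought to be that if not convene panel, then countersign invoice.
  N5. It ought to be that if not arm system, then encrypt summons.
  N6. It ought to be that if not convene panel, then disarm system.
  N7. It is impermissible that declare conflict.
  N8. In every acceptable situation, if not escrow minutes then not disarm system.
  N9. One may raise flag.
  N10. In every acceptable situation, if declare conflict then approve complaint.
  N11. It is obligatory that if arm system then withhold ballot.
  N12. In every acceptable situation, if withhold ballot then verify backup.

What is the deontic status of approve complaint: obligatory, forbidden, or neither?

Neither

Premise 10 is O(declare_conflict → approve_complaint), but O(declare_conflict) is not derivable from the premises, so it does not yield O(approve_complaint).
No premise or chain of K-axiom applications forces O(approve_complaint), and none forces O(¬approve_complaint). So approve_complaint is neither obligatory nor forbidden under these norms.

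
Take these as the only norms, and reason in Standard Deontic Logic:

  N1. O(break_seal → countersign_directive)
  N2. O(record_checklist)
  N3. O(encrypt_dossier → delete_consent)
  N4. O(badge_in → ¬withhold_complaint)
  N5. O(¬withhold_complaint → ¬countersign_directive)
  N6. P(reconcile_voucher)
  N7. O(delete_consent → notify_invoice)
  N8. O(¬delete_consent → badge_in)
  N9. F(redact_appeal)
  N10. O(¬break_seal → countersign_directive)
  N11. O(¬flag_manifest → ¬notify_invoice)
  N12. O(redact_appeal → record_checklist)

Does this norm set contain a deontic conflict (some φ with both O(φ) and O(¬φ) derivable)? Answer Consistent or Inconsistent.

Consistent

Premise 12 is O(redact_appeal → record_checklist); even if O(record_checklist) held, inferring O(redact_appeal) would be affirming the consequent — invalid.
So O(redact_appeal) is not derivable, and the apparent clash with O(¬redact_appeal) does not arise.
A world satisfying every obligation exists (e.g. badge_in=false, break_seal=false, countersign_directive=true, delete_consent=true, encrypt_dossier=false, flag_manifest=true, notify_invoice=true, reconcile_voucher=false, record_checklist=true, redact_appeal=false, withhold_complaint=true); no atom is both obligatory and forbidden, so the set is consistent.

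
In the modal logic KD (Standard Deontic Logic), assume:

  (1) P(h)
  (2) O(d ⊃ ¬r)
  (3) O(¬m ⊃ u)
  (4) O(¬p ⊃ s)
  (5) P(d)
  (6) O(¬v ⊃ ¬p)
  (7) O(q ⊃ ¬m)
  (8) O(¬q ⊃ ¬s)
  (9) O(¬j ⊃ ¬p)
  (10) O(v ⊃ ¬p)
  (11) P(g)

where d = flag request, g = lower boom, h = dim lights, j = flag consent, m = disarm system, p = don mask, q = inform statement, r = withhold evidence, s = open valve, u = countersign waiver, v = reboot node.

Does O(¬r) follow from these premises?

No

Premise 2 is O(d ⊃ ¬r), but O(d) is not derivable from the premises (the permission P(d) asserts only ¬O(¬d), not O(d)), so it does not yield O(¬r).
No other premise forces O(¬r). An ideal world satisfying every premise can still have ¬r false, so O(¬r) is not derivable.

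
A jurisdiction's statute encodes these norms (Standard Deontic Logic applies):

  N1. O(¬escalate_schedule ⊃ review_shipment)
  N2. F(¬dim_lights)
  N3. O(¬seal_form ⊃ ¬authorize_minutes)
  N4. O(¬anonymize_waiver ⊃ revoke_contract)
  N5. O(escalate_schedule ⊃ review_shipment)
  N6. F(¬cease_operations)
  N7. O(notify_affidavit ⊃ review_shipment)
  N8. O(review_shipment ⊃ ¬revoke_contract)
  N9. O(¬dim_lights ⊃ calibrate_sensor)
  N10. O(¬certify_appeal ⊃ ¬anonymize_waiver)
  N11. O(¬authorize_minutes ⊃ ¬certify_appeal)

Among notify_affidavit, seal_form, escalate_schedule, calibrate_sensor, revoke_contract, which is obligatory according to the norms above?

By case analysis on ¬escalate_schedule: premise 1 gives O(¬escalate_schedule ⊃ review_shipment) and premise 5 gives O(escalate_schedule ⊃ review_shipment), so O(review_shipment) either way.
Applying K to premise 8 (O(review_shipment ⊃ ¬revoke_contract)) and O(review_shipment) yields O(¬revoke_contract).
The contrapositive of premise 4 (O(¬anonymize_waiver ⊃ revoke_contract)) is O(¬revoke_contract ⊃ anonymize_waiver), and O(¬revoke_contract) is already established, so O(anonymize_waiver).
Premise 10, O(¬certify_appeal ⊃ ¬anonymize_waiver), contraposes to O(anonymize_waiver ⊃ certify_appeal); with O(anonymize_waiver) we get O(certify_appeal).
Premise 11, O(¬authorize_minutes ⊃ ¬certify_appeal), contraposes to O(certify_appeal ⊃ authorize_minutes); with O(certify_appeal) we get O(authorize_minutes).
Premise 3 is O(¬seal_form ⊃ ¬authorize_minutes); contrapositively O(authorize_minutes ⊃ seal_form). Since O(authorize_minutes) holds, K gives O(seal_form).
So O(seal_form) holds — seal_form is obligatory. None of the other listed options is made obligatory by any chain of premises.

seal_form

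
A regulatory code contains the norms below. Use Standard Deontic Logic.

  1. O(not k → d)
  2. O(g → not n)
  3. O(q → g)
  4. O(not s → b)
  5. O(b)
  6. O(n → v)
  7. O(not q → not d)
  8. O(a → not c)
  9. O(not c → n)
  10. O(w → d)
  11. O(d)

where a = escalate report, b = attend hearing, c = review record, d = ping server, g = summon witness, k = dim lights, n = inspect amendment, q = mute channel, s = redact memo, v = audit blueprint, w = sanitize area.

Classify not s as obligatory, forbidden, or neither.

Neither

Premise 4 is O(not s → b); even if O(b) held, inferring O(not s) would be affirming the consequent — invalid.
No premise or chain of K-axiom applications forces O(not s), and none forces O(s). So not s is neither obligatory nor forbidden under these norms.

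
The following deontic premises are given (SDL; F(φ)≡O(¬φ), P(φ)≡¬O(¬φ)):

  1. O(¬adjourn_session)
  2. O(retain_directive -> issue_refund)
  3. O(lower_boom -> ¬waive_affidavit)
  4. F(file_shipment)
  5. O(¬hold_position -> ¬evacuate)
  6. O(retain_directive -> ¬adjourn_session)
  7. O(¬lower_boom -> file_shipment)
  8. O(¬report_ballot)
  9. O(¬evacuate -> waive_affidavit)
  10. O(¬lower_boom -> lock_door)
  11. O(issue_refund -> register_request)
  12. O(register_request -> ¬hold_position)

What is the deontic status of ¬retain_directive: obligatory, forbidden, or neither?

Obligatory

F(file_shipment) at premise 4 means O(¬file_shipment).
Premise 7, O(¬lower_boom -> file_shipment), contraposes to O(¬file_shipment -> lower_boom); with O(¬file_shipment) we get O(lower_boom).
From O(lower_boom) and premise 3, O(lower_boom -> ¬waive_affidavit), we obtain O(¬waive_affidavit).
Premise 9, O(¬evacuate -> waive_affidavit), contraposes to O(¬waive_affidavit -> evacuate); with O(¬waive_affidavit) we get O(evacuate).
Premise 5 is O(¬hold_position -> ¬evacuate); contrapositively O(evacuate -> hold_position). Since O(evacuate) holds, K gives O(hold_position).
Premise 12 is O(register_request -> ¬hold_position); contrapositively O(hold_position -> ¬register_request). Since O(hold_position) holds, K gives O(¬register_request).
The contrapositive of premise 11 (O(issue_refund -> register_request)) is O(¬register_request -> ¬issue_refund), and O(¬register_request) is already established, so O(¬issue_refund).
Premise 2, O(retain_directive -> issue_refund), contraposes to O(¬issue_refund -> ¬retain_directive); with O(¬issue_refund) we get O(¬retain_directive).
Premises 1, 6, 8, 10 do not contribute to this derivation.
Hence ¬retain_directive is obligatory.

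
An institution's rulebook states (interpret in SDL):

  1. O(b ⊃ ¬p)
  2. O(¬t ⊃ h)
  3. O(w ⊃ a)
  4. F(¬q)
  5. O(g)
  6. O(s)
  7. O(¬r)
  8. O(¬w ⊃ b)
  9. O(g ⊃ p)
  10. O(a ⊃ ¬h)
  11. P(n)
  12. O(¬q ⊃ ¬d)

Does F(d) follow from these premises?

No

Premise 12 is O(¬q ⊃ ¬d), but O(¬q) is not derivable from the premises, so it does not yield O(¬d).
No other premise forces O(¬d). An ideal world satisfying every premise can still have d true, so F(d) is not derivable.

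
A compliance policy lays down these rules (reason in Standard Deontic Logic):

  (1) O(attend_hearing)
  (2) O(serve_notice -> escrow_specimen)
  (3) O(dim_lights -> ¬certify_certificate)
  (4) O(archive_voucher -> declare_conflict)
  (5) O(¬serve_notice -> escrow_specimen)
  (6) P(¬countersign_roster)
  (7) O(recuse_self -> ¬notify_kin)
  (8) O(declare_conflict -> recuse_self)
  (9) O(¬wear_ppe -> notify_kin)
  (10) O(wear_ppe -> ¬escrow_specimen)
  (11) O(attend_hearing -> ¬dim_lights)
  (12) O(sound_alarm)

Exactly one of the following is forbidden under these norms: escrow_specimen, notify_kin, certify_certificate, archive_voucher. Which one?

archive_voucher

Premises 5 and 2 are O(¬serve_notice -> escrow_specimen) and O(serve_notice -> escrow_specimen); every ideal world satisfies ¬serve_notice or serve_notice, so in either case escrow_specimen holds — hence O(escrow_specimen).
Premise 10 is O(wear_ppe -> ¬escrow_specimen); contrapositively O(escrow_specimen -> ¬wear_ppe). Since O(escrow_specimen) holds, K gives O(¬wear_ppe).
With premise 9, O(¬wear_ppe -> notify_kin), the K-axiom yields O(notify_kin).
Premise 7 is O(recuse_self -> ¬notify_kin); contrapositively O(notify_kin -> ¬recuse_self). Since O(notify_kin) holds, K gives O(¬recuse_self).
Premise 8, O(declare_conflict -> recuse_self), contraposes to O(¬recuse_self -> ¬declare_conflict); with O(¬recuse_self) we get O(¬declare_conflict).
Premise 4 is O(archive_voucher -> declare_conflict); contrapositively O(¬declare_conflict -> ¬archive_voucher). Since O(¬declare_conflict) holds, K gives O(¬archive_voucher).
So O(¬archive_voucher) holds, i.e. archive_voucher is forbidden. None of the other listed options is forbidden under the premises.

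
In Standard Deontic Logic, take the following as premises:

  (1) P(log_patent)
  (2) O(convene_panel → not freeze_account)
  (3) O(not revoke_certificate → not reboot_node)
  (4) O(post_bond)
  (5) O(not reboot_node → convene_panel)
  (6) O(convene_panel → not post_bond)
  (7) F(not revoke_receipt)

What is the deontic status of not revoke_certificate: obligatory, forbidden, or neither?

Forbidden

Premise 4 states O(post_bond) outright.
Premise 6, O(convene_panel → not post_bond), contraposes to O(post_bond → not convene_panel); with O(post_bond) we get O(not convene_panel).
Premise 5 is O(not reboot_node → convene_panel); contrapositively O(not convene_panel → reboot_node). Since O(not convene_panel) holds, K gives O(reboot_node).
Premise 3, O(not revoke_certificate → not reboot_node), contraposes to O(reboot_node → revoke_certificate); with O(reboot_node) we get O(revoke_certificate).
Premises 1, 2, 7 do not contribute to this derivation.
Thus O(revoke_certificate), which is F(not revoke_certificate): not revoke_certificate is forbidden.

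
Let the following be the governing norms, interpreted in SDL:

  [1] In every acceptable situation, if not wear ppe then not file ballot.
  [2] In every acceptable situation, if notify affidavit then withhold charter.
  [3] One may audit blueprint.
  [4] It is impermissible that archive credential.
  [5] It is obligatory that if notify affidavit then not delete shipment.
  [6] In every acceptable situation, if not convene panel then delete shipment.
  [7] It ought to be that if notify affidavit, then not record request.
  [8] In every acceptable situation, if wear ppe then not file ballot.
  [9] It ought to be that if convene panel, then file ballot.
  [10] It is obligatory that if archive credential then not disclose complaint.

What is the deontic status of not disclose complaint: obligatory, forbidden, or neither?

Premise 10 is O(archive_credential → ¬disclose_complaint), but O(archive_credential) is not derivable from the premises, so it does not yield O(¬disclose_complaint).
No premise or chain of K-axiom applications forces O(¬disclose_complaint), and none forces O(disclose_complaint). So ¬disclose_complaint is neither obligatory nor forbidden under these norms.

Neither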